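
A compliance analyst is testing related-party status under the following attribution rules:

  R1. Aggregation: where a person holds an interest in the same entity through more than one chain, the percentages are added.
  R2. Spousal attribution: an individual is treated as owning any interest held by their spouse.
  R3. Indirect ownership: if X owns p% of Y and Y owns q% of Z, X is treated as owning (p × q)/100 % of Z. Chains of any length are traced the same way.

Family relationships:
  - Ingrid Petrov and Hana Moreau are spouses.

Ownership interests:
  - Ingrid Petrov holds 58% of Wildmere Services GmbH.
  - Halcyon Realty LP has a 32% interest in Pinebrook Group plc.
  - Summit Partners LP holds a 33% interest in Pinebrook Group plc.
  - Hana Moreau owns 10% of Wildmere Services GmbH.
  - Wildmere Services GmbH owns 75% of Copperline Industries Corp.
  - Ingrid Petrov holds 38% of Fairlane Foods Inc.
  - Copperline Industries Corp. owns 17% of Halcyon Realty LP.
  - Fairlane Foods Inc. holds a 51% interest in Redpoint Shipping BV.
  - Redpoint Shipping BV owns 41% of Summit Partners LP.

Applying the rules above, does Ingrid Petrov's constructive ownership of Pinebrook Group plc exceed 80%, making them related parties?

By spousal attribution (R2), Ingrid Petrov is treated as also owning Hana Moreau's interest in Wildmere Services GmbH, giving 58% + 10% = 68%.
Chain via Fairlane Foods Inc. → Redpoint Shipping BV → Summit Partners LP (R3): 38% × 51% × 41% × 33% = 2.622114% of Pinebrook Group plc.
Chain via Wildmere Services GmbH → Copperline Industries Corp. → Halcyon Realty LP (R3): 68% × 75% × 17% × 32% = 2.7744% of Pinebrook Group plc.
Aggregating (R1): 2.622114% + 2.7744% = 5.396514%.
5.396514% does not exceed the 80% threshold, so Ingrid is not a related party to Pinebrook Group plc.

No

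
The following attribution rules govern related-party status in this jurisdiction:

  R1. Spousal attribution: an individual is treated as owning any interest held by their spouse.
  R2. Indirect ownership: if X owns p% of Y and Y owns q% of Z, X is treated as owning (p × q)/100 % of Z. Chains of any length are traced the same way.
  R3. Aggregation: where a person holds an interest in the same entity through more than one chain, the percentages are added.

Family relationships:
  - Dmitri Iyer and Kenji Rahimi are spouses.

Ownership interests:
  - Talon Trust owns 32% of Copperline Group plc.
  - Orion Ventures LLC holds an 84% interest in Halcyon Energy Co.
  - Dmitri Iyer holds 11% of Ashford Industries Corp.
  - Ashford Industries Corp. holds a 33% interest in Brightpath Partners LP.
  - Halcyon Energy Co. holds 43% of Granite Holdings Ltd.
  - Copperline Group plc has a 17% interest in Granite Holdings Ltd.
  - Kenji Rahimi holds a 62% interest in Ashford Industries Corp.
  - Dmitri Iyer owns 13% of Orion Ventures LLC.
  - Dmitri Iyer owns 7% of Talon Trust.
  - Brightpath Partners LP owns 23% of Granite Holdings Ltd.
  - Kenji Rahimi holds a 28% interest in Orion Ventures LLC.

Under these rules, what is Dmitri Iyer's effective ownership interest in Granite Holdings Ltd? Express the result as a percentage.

20.7307%

By spousal attribution (R1), Dmitri Iyer is treated as also owning Kenji Rahimi's interest in Orion Ventures LLC, giving 13% + 28% = 41%.
By spousal attribution (R1), Dmitri Iyer is treated as also owning Kenji Rahimi's interest in Ashford Industries Corp, giving 11% + 62% = 73%.
Chain via Orion Ventures LLC → Halcyon Energy Co. (R2): 41% × 84% × 43% = 14.8092% of Granite Holdings Ltd.
Chain via Ashford Industries Corp. → Brightpath Partners LP (R2): 73% × 33% × 23% = 5.5407% of Granite Holdings Ltd.
Chain via Talon Trust → Copperline Group plc (R2): 7% × 32% × 17% = 0.3808% of Granite Holdings Ltd.
Aggregating (R3): 14.8092% + 5.5407% + 0.3808% = 20.7307%.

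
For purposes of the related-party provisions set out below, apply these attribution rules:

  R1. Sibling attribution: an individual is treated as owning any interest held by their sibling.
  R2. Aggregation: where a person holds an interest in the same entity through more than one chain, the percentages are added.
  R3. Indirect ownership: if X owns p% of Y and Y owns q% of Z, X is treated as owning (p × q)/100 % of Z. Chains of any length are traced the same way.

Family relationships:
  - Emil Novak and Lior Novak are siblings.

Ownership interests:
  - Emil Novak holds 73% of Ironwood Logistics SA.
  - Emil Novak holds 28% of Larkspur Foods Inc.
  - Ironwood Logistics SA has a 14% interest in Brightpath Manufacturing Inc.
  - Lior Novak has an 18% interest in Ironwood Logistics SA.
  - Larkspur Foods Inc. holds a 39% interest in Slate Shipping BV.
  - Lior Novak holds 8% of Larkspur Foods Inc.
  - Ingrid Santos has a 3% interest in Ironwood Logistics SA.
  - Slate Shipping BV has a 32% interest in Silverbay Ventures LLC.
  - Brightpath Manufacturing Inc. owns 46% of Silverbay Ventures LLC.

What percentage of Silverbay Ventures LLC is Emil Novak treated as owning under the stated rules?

10.3532%

By sibling attribution (R1), Emil Novak is treated as also owning Lior Novak's interest in Ironwood Logistics SA, giving 73% + 18% = 91%.
By sibling attribution (R1), Emil Novak is treated as also owning Lior Novak's interest in Larkspur Foods Inc, giving 28% + 8% = 36%.
Chain via Ironwood Logistics SA → Brightpath Manufacturing Inc. (R3): 91% × 14% × 46% = 5.8604% of Silverbay Ventures LLC.
Chain via Larkspur Foods Inc. → Slate Shipping BV (R3): 36% × 39% × 32% = 4.4928% of Silverbay Ventures LLC.
Aggregating (R2): 5.8604% + 4.4928% = 10.3532%.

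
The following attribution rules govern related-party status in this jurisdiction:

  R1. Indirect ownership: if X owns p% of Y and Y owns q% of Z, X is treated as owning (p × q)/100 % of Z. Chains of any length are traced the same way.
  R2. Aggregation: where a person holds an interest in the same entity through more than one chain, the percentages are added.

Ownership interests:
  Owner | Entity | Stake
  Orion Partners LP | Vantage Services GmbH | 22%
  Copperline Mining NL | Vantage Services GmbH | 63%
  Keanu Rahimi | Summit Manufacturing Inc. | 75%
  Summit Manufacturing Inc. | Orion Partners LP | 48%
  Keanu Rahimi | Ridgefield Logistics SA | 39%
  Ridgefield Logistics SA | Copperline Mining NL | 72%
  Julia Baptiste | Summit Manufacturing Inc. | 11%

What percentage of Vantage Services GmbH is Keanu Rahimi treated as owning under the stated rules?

Chain via Summit Manufacturing Inc. → Orion Partners LP (R1): 75% × 48% × 22% = 7.92% of Vantage Services GmbH.
Chain via Ridgefield Logistics SA → Copperline Mining NL (R1): 39% × 72% × 63% = 17.6904% of Vantage Services GmbH.
Aggregating (R2): 7.92% + 17.6904% = 25.6104%.

25.6104%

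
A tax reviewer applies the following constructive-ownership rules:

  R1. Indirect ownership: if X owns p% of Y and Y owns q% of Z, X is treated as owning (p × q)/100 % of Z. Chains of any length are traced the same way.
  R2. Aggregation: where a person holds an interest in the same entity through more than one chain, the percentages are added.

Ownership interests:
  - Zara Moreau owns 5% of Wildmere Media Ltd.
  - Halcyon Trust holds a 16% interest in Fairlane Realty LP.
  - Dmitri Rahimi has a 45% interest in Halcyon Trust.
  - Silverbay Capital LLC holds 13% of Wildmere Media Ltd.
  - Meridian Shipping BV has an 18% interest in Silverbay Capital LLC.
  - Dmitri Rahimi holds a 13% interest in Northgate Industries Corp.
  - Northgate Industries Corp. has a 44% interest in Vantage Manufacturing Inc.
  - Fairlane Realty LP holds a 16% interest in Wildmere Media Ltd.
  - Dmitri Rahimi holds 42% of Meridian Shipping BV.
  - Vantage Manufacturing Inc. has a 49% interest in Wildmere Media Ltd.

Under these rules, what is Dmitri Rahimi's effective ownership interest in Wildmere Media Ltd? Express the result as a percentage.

4.9376%

Chain via Meridian Shipping BV → Silverbay Capital LLC (R1): 42% × 18% × 13% = 0.9828% of Wildmere Media Ltd.
Chain via Halcyon Trust → Fairlane Realty LP (R1): 45% × 16% × 16% = 1.152% of Wildmere Media Ltd.
Chain via Northgate Industries Corp. → Vantage Manufacturing Inc. (R1): 13% × 44% × 49% = 2.8028% of Wildmere Media Ltd.
Aggregating (R2): 0.9828% + 1.152% + 2.8028% = 4.9376%.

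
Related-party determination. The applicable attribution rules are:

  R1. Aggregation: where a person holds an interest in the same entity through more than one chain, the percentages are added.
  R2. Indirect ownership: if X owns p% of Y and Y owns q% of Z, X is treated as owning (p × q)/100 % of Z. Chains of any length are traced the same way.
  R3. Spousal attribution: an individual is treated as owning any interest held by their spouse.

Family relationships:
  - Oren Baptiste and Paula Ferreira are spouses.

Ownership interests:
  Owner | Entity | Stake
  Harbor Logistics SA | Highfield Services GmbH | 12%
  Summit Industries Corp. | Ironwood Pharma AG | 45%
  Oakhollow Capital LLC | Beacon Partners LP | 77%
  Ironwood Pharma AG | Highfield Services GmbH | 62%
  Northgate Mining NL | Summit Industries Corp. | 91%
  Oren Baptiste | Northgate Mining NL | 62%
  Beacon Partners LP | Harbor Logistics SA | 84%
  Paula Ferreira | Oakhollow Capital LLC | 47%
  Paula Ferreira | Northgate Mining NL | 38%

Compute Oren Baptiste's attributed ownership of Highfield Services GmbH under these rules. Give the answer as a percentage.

By spousal attribution (R3), Oren Baptiste is treated as also owning Paula Ferreira's interest in Northgate Mining NL, giving 62% + 38% = 100%.
By spousal attribution (R3), Oren Baptiste is treated as owning Paula Ferreira's 47% interest in Oakhollow Capital LLC.
Chain via Northgate Mining NL → Summit Industries Corp. → Ironwood Pharma AG (R2): 100% × 91% × 45% × 62% = 25.389% of Highfield Services GmbH.
Chain via Oakhollow Capital LLC → Beacon Partners LP → Harbor Logistics SA (R2): 47% × 77% × 84% × 12% = 3.647952% of Highfield Services GmbH.
Aggregating (R1): 25.389% + 3.647952% = 29.036952%.

29.036952%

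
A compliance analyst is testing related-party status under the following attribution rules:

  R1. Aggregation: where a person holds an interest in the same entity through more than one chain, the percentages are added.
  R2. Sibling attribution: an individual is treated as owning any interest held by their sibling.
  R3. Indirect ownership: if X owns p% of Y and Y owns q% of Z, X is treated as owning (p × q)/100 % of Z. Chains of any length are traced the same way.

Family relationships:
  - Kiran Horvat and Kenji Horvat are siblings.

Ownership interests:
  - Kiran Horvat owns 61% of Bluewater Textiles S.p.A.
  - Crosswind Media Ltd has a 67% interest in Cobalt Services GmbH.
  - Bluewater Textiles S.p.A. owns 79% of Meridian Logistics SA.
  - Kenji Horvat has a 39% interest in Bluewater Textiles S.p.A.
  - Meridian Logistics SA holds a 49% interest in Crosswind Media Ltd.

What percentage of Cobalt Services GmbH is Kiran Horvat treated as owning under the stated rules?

25.9357%

By sibling attribution (R2), Kiran Horvat is treated as also owning Kenji Horvat's interest in Bluewater Textiles S.p.A, giving 61% + 39% = 100%.
Chain via Bluewater Textiles S.p.A. → Meridian Logistics SA → Crosswind Media Ltd (R3): 100% × 79% × 49% × 67% = 25.9357% of Cobalt Services GmbH.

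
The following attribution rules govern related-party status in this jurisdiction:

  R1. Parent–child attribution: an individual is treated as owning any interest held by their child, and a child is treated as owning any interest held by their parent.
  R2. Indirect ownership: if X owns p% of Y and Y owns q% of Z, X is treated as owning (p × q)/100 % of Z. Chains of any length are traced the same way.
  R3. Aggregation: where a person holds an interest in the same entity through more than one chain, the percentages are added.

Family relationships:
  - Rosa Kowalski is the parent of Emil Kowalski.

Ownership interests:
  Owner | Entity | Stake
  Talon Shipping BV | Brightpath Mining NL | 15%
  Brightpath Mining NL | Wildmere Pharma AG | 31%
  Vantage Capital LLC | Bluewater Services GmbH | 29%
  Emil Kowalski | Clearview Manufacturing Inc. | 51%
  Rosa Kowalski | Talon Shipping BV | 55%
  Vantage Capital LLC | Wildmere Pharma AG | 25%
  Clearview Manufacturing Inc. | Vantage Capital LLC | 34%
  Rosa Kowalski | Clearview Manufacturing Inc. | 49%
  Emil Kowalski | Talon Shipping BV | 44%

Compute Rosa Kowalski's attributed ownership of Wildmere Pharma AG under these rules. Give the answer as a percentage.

13.1035%

By parent–child attribution (R1), Rosa Kowalski is treated as also owning Emil Kowalski's interest in Clearview Manufacturing Inc, giving 49% + 51% = 100%.
By parent–child attribution (R1), Rosa Kowalski is treated as also owning Emil Kowalski's interest in Talon Shipping BV, giving 55% + 44% = 99%.
Chain via Clearview Manufacturing Inc. → Vantage Capital LLC (R2): 100% × 34% × 25% = 8.5% of Wildmere Pharma AG.
Chain via Talon Shipping BV → Brightpath Mining NL (R2): 99% × 15% × 31% = 4.6035% of Wildmere Pharma AG.
Aggregating (R3): 8.5% + 4.6035% = 13.1035%.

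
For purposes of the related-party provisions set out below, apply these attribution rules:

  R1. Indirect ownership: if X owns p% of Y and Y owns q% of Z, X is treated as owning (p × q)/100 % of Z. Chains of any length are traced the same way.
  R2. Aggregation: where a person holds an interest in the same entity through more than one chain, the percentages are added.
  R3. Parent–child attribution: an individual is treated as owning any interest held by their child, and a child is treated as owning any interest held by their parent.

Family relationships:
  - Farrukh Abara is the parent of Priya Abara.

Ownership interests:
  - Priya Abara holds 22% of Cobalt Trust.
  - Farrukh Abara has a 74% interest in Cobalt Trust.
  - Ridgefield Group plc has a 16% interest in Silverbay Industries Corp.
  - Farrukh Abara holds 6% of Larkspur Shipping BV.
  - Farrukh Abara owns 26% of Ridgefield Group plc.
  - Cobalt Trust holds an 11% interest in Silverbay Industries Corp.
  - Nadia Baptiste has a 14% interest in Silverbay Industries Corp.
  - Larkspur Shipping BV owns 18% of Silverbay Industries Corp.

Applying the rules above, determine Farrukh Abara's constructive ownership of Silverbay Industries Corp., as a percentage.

By parent–child attribution (R3), Farrukh Abara is treated as also owning Priya Abara's interest in Cobalt Trust, giving 74% + 22% = 96%.
Chain via Ridgefield Group plc (R1): 26% × 16% = 4.16% of Silverbay Industries Corp.
Chain via Larkspur Shipping BV (R1): 6% × 18% = 1.08% of Silverbay Industries Corp.
Chain via Cobalt Trust (R1): 96% × 11% = 10.56% of Silverbay Industries Corp.
Aggregating (R2): 4.16% + 1.08% + 10.56% = 15.8%.

15.8%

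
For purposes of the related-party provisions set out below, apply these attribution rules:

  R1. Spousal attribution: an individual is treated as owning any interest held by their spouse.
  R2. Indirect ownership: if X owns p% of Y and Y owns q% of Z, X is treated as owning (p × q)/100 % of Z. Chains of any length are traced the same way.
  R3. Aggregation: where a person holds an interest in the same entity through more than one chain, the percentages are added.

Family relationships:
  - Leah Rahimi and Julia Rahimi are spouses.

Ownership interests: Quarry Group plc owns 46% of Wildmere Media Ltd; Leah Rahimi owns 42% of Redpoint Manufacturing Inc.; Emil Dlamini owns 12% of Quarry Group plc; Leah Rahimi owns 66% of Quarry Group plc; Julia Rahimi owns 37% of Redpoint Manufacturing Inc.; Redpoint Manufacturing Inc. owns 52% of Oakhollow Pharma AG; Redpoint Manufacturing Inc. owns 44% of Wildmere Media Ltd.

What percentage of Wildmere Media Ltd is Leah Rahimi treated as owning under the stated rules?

65.12%

By spousal attribution (R1), Leah Rahimi is treated as also owning Julia Rahimi's interest in Redpoint Manufacturing Inc, giving 42% + 37% = 79%.
Chain via Quarry Group plc (R2): 66% × 46% = 30.36% of Wildmere Media Ltd.
Chain via Redpoint Manufacturing Inc. (R2): 79% × 44% = 34.76% of Wildmere Media Ltd.
Aggregating (R3): 30.36% + 34.76% = 65.12%.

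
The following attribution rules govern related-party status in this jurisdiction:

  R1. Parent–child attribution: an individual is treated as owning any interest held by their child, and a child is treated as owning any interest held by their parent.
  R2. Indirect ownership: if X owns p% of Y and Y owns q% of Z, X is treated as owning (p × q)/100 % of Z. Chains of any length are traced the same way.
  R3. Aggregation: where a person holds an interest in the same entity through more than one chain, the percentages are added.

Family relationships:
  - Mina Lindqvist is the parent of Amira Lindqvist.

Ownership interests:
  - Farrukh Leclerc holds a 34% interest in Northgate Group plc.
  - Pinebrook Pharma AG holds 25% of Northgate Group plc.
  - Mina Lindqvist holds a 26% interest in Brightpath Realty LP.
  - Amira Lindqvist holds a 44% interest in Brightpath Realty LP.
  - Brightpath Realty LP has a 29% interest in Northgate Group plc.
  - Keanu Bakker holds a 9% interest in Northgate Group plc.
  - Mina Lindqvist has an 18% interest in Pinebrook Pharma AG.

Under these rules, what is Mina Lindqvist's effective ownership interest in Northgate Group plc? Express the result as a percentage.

24.8%

By parent–child attribution (R1), Mina Lindqvist is treated as also owning Amira Lindqvist's interest in Brightpath Realty LP, giving 26% + 44% = 70%.
Chain via Pinebrook Pharma AG (R2): 18% × 25% = 4.5% of Northgate Group plc.
Chain via Brightpath Realty LP (R2): 70% × 29% = 20.3% of Northgate Group plc.
Aggregating (R3): 4.5% + 20.3% = 24.8%.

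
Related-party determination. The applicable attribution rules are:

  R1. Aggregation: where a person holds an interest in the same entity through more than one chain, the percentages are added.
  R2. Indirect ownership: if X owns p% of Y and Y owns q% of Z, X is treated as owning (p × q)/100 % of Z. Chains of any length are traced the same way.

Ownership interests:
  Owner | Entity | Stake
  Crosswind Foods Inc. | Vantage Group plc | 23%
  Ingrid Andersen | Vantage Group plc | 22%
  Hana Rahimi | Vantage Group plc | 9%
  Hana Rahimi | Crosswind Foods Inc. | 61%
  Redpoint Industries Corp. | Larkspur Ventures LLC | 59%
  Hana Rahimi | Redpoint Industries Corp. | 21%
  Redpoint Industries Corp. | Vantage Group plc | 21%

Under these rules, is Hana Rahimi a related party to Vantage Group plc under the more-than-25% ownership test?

Yes

Chain via Redpoint Industries Corp. (R2): 21% × 21% = 4.41% of Vantage Group plc.
Chain via Crosswind Foods Inc. (R2): 61% × 23% = 14.03% of Vantage Group plc.
Direct interest in Vantage Group plc: 9%.
Aggregating (R1): 4.41% + 14.03% + 9% = 27.44%.
27.44% exceeds the 25% threshold, so Hana is a related party to Vantage Group plc.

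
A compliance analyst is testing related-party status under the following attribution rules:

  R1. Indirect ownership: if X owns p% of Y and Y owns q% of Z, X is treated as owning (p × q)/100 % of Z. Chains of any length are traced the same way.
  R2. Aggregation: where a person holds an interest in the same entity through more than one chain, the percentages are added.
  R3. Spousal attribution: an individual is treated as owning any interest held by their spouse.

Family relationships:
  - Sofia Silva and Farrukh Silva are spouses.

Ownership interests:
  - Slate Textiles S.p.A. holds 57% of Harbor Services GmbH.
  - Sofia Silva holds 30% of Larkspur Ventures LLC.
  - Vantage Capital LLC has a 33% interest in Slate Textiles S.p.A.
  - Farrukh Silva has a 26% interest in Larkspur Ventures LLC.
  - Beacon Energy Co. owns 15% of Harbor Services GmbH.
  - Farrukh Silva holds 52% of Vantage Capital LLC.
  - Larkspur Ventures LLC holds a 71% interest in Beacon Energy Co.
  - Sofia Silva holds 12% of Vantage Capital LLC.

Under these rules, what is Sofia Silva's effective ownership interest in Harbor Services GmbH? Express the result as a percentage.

By spousal attribution (R3), Sofia Silva is treated as also owning Farrukh Silva's interest in Larkspur Ventures LLC, giving 30% + 26% = 56%.
By spousal attribution (R3), Sofia Silva is treated as also owning Farrukh Silva's interest in Vantage Capital LLC, giving 12% + 52% = 64%.
Chain via Larkspur Ventures LLC → Beacon Energy Co. (R1): 56% × 71% × 15% = 5.964% of Harbor Services GmbH.
Chain via Vantage Capital LLC → Slate Textiles S.p.A. (R1): 64% × 33% × 57% = 12.0384% of Harbor Services GmbH.
Aggregating (R2): 5.964% + 12.0384% = 18.0024%.

18.0024%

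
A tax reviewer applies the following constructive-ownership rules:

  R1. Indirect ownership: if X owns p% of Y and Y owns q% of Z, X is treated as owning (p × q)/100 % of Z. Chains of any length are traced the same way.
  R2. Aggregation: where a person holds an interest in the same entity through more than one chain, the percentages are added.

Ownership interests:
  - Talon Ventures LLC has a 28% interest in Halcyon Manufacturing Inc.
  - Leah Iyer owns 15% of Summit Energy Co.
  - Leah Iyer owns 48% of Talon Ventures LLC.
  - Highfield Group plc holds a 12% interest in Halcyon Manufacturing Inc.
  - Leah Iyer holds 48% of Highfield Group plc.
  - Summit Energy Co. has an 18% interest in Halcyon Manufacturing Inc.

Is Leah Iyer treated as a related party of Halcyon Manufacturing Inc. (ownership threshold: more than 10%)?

Chain via Talon Ventures LLC (R1): 48% × 28% = 13.44% of Halcyon Manufacturing Inc.
Chain via Highfield Group plc (R1): 48% × 12% = 5.76% of Halcyon Manufacturing Inc.
Chain via Summit Energy Co. (R1): 15% × 18% = 2.7% of Halcyon Manufacturing Inc.
Aggregating (R2): 13.44% + 5.76% + 2.7% = 21.9%.
21.9% exceeds the 10% threshold, so Leah is a related party to Halcyon Manufacturing Inc.

Yes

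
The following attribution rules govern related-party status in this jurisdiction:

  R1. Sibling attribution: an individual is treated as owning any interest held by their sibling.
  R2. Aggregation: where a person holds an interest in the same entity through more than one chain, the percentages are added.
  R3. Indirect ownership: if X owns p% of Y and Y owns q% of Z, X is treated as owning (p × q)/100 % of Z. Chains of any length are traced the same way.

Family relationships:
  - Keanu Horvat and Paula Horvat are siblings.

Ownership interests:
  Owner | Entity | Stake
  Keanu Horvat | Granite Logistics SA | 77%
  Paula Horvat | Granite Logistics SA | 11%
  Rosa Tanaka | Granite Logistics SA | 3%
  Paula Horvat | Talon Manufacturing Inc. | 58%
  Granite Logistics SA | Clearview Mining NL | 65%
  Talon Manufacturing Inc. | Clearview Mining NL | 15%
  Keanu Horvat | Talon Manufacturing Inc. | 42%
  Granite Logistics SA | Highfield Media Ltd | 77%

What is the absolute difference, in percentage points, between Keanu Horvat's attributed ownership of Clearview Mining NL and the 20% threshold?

By sibling attribution (R1), Keanu Horvat is treated as also owning Paula Horvat's interest in Granite Logistics SA, giving 77% + 11% = 88%.
By sibling attribution (R1), Keanu Horvat is treated as also owning Paula Horvat's interest in Talon Manufacturing Inc, giving 42% + 58% = 100%.
Chain via Granite Logistics SA (R3): 88% × 65% = 57.2% of Clearview Mining NL.
Chain via Talon Manufacturing Inc. (R3): 100% × 15% = 15% of Clearview Mining NL.
Aggregating (R2): 57.2% + 15% = 72.2%.
72.2% exceeds the 20% threshold by 52.2 percentage points.

52.2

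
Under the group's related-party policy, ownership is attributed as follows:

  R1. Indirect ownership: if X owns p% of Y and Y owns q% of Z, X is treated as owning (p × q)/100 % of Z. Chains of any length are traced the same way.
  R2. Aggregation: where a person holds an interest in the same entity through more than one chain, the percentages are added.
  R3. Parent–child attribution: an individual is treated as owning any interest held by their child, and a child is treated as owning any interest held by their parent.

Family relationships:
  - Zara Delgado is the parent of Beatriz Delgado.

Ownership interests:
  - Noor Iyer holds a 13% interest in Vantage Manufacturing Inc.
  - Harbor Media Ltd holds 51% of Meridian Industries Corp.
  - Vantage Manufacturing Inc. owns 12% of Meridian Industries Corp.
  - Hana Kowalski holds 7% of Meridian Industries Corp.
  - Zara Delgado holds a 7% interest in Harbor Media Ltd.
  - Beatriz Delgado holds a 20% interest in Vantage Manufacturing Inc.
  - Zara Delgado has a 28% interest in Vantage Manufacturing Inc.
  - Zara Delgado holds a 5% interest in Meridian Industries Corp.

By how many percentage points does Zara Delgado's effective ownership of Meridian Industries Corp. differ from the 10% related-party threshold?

4.33

By parent–child attribution (R3), Zara Delgado is treated as also owning Beatriz Delgado's interest in Vantage Manufacturing Inc, giving 28% + 20% = 48%.
Chain via Vantage Manufacturing Inc. (R1): 48% × 12% = 5.76% of Meridian Industries Corp.
Chain via Harbor Media Ltd (R1): 7% × 51% = 3.57% of Meridian Industries Corp.
Direct interest in Meridian Industries Corp: 5%.
Aggregating (R2): 5.76% + 3.57% + 5% = 14.33%.
14.33% exceeds the 10% threshold by 4.33 percentage points.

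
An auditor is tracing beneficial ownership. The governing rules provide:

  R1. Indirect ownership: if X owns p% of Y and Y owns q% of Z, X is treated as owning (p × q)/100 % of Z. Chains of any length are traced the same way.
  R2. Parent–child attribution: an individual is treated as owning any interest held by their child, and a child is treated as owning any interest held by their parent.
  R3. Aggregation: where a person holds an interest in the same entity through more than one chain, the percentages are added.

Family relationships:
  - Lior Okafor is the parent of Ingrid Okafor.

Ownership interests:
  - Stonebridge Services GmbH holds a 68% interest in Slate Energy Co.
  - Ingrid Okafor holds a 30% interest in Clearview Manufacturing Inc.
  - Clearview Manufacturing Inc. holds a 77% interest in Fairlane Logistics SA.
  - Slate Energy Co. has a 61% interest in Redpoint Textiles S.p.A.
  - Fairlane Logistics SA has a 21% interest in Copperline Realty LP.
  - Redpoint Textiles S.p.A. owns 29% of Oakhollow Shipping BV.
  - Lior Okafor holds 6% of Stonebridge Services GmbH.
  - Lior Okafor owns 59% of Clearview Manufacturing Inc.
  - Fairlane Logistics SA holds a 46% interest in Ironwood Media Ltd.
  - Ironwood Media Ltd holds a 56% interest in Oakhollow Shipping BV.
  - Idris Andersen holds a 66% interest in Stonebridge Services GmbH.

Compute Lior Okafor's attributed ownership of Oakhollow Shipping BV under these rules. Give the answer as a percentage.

18.37508%

By parent–child attribution (R2), Lior Okafor is treated as also owning Ingrid Okafor's interest in Clearview Manufacturing Inc, giving 59% + 30% = 89%.
Chain via Clearview Manufacturing Inc. → Fairlane Logistics SA → Ironwood Media Ltd (R1): 89% × 77% × 46% × 56% = 17.653328% of Oakhollow Shipping BV.
Chain via Stonebridge Services GmbH → Slate Energy Co. → Redpoint Textiles S.p.A. (R1): 6% × 68% × 61% × 29% = 0.721752% of Oakhollow Shipping BV.
Aggregating (R3): 17.653328% + 0.721752% = 18.37508%.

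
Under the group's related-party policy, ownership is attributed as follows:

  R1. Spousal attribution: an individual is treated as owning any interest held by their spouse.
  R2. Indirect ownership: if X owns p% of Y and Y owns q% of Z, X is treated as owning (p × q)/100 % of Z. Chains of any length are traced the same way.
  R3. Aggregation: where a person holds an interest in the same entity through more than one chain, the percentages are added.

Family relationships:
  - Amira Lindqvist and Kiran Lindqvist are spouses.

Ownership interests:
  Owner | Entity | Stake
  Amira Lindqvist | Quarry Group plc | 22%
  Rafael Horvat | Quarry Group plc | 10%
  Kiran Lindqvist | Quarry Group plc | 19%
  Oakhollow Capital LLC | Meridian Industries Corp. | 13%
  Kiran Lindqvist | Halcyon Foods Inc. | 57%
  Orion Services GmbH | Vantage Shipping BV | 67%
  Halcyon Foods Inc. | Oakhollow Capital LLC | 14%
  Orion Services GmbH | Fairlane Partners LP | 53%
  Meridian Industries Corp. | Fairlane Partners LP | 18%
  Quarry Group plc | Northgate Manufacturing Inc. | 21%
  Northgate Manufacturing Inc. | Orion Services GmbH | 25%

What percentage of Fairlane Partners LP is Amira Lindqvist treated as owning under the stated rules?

1.327557%

By spousal attribution (R1), Amira Lindqvist is treated as also owning Kiran Lindqvist's interest in Quarry Group plc, giving 22% + 19% = 41%.
By spousal attribution (R1), Amira Lindqvist is treated as owning Kiran Lindqvist's 57% interest in Halcyon Foods Inc.
Chain via Quarry Group plc → Northgate Manufacturing Inc. → Orion Services GmbH (R2): 41% × 21% × 25% × 53% = 1.140825% of Fairlane Partners LP.
Chain via Halcyon Foods Inc. → Oakhollow Capital LLC → Meridian Industries Corp. (R2): 57% × 14% × 13% × 18% = 0.186732% of Fairlane Partners LP.
Aggregating (R3): 1.140825% + 0.186732% = 1.327557%.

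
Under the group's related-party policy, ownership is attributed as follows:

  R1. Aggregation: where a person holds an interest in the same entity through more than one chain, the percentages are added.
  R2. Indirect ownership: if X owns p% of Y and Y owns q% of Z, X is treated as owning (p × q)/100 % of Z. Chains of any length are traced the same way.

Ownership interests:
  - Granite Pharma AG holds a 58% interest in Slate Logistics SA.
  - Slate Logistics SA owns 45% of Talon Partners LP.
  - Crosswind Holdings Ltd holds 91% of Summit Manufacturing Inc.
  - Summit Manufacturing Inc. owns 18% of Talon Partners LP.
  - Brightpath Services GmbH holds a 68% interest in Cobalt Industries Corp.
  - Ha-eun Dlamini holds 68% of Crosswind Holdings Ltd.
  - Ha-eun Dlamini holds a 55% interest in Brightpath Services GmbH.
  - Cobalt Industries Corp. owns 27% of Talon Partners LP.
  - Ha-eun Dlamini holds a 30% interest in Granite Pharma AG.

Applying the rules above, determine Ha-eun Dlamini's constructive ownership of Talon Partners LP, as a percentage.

29.0664%

Chain via Brightpath Services GmbH → Cobalt Industries Corp. (R2): 55% × 68% × 27% = 10.098% of Talon Partners LP.
Chain via Granite Pharma AG → Slate Logistics SA (R2): 30% × 58% × 45% = 7.83% of Talon Partners LP.
Chain via Crosswind Holdings Ltd → Summit Manufacturing Inc. (R2): 68% × 91% × 18% = 11.1384% of Talon Partners LP.
Aggregating (R1): 10.098% + 7.83% + 11.1384% = 29.0664%.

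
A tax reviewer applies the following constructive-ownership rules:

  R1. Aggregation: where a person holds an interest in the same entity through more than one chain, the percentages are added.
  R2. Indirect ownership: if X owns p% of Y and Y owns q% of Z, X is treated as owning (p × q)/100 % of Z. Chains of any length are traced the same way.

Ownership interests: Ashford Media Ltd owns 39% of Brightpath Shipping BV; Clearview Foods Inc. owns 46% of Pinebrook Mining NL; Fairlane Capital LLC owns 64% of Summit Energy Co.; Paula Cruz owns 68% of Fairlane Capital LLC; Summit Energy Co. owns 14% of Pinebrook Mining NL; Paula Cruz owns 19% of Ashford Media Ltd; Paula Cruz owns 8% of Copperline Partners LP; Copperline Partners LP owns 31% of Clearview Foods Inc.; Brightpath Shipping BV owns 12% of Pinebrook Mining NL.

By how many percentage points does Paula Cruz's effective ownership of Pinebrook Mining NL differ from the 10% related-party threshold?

Chain via Ashford Media Ltd → Brightpath Shipping BV (R2): 19% × 39% × 12% = 0.8892% of Pinebrook Mining NL.
Chain via Fairlane Capital LLC → Summit Energy Co. (R2): 68% × 64% × 14% = 6.0928% of Pinebrook Mining NL.
Chain via Copperline Partners LP → Clearview Foods Inc. (R2): 8% × 31% × 46% = 1.1408% of Pinebrook Mining NL.
Aggregating (R1): 0.8892% + 6.0928% + 1.1408% = 8.1228%.
8.1228% falls short of the 10% threshold by 1.8772 percentage points.

1.8772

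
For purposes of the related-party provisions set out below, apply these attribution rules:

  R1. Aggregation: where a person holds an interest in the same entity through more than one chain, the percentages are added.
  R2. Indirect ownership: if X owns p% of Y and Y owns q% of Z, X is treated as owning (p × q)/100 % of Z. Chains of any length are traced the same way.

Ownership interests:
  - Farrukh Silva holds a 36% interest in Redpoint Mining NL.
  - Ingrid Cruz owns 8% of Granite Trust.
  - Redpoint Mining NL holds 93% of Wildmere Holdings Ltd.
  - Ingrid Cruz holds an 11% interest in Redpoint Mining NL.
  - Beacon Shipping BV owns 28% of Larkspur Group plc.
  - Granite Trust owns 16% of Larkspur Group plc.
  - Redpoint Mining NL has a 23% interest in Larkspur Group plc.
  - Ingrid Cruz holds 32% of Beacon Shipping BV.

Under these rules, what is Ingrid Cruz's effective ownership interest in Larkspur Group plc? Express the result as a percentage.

12.77%

Chain via Granite Trust (R2): 8% × 16% = 1.28% of Larkspur Group plc.
Chain via Beacon Shipping BV (R2): 32% × 28% = 8.96% of Larkspur Group plc.
Chain via Redpoint Mining NL (R2): 11% × 23% = 2.53% of Larkspur Group plc.
Aggregating (R1): 1.28% + 8.96% + 2.53% = 12.77%.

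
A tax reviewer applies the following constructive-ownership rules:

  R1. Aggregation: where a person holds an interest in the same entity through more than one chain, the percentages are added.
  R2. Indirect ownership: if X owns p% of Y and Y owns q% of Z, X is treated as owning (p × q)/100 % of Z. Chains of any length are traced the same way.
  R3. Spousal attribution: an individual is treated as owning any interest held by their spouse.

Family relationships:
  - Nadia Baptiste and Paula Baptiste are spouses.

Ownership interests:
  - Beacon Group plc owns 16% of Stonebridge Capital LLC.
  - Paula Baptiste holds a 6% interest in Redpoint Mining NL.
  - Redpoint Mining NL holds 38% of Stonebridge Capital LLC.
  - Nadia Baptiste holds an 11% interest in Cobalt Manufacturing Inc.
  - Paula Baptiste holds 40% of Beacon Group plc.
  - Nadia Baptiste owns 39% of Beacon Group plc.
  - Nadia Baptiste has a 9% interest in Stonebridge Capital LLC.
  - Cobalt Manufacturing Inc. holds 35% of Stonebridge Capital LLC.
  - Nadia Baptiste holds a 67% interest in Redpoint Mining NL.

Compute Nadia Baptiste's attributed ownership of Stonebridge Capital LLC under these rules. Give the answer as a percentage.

By spousal attribution (R3), Nadia Baptiste is treated as also owning Paula Baptiste's interest in Beacon Group plc, giving 39% + 40% = 79%.
By spousal attribution (R3), Nadia Baptiste is treated as also owning Paula Baptiste's interest in Redpoint Mining NL, giving 67% + 6% = 73%.
Chain via Beacon Group plc (R2): 79% × 16% = 12.64% of Stonebridge Capital LLC.
Chain via Redpoint Mining NL (R2): 73% × 38% = 27.74% of Stonebridge Capital LLC.
Chain via Cobalt Manufacturing Inc. (R2): 11% × 35% = 3.85% of Stonebridge Capital LLC.
Direct interest in Stonebridge Capital LLC: 9%.
Aggregating (R1): 12.64% + 27.74% + 3.85% + 9% = 53.23%.

53.23%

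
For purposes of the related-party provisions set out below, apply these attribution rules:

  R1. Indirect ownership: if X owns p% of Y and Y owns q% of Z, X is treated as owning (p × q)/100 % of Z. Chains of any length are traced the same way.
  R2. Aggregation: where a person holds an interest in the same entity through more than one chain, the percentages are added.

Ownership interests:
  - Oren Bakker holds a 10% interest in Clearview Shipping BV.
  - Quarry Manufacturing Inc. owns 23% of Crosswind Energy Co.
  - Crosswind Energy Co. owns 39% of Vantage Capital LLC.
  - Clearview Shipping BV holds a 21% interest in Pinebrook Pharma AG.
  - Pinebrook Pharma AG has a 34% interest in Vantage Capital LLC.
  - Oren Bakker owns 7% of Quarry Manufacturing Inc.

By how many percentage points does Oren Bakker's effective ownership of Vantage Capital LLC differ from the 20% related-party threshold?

18.6581

Chain via Quarry Manufacturing Inc. → Crosswind Energy Co. (R1): 7% × 23% × 39% = 0.6279% of Vantage Capital LLC.
Chain via Clearview Shipping BV → Pinebrook Pharma AG (R1): 10% × 21% × 34% = 0.714% of Vantage Capital LLC.
Aggregating (R2): 0.6279% + 0.714% = 1.3419%.
1.3419% falls short of the 20% threshold by 18.6581 percentage points.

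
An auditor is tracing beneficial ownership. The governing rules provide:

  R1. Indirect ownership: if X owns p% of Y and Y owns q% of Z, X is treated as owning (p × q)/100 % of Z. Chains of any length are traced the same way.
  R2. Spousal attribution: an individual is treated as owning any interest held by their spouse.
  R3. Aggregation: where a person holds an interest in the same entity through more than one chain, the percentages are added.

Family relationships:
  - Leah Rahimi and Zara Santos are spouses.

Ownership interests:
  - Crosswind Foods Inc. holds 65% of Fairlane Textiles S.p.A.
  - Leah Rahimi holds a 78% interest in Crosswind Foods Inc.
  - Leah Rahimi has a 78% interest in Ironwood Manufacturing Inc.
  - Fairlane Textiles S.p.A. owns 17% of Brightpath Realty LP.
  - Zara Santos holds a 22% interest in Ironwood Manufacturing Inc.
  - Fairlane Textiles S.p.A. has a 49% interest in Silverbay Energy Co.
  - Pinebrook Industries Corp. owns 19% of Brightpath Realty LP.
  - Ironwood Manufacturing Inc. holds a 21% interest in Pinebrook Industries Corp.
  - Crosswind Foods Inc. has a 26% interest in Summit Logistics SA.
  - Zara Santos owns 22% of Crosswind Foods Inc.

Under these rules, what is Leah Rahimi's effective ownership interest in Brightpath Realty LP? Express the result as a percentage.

By spousal attribution (R2), Leah Rahimi is treated as also owning Zara Santos's interest in Crosswind Foods Inc, giving 78% + 22% = 100%.
By spousal attribution (R2), Leah Rahimi is treated as also owning Zara Santos's interest in Ironwood Manufacturing Inc, giving 78% + 22% = 100%.
Chain via Crosswind Foods Inc. → Fairlane Textiles S.p.A. (R1): 100% × 65% × 17% = 11.05% of Brightpath Realty LP.
Chain via Ironwood Manufacturing Inc. → Pinebrook Industries Corp. (R1): 100% × 21% × 19% = 3.99% of Brightpath Realty LP.
Aggregating (R3): 11.05% + 3.99% = 15.04%.

15.04%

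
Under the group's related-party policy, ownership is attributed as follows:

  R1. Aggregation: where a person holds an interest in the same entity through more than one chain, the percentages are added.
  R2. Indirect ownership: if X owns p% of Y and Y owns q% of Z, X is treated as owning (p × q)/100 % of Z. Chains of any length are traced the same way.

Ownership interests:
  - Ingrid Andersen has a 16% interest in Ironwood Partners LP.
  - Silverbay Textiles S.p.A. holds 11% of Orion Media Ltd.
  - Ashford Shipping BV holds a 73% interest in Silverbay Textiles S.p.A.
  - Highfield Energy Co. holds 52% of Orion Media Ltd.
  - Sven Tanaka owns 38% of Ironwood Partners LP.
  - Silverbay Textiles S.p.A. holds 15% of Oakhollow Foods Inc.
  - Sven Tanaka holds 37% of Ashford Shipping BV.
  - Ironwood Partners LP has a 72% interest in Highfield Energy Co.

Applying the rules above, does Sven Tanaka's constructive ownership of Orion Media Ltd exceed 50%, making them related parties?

Chain via Ironwood Partners LP → Highfield Energy Co. (R2): 38% × 72% × 52% = 14.2272% of Orion Media Ltd.
Chain via Ashford Shipping BV → Silverbay Textiles S.p.A. (R2): 37% × 73% × 11% = 2.9711% of Orion Media Ltd.
Aggregating (R1): 14.2272% + 2.9711% = 17.1983%.
17.1983% does not exceed the 50% threshold, so Sven is not a related party to Orion Media Ltd.

No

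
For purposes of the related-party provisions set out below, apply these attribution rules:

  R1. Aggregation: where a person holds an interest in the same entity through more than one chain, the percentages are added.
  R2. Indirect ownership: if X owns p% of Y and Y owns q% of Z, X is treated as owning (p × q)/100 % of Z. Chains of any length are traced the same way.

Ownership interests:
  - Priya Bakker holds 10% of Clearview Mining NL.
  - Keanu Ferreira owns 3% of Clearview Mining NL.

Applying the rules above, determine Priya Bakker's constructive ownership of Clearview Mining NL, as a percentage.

10%

Direct interest in Clearview Mining NL: 10%.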